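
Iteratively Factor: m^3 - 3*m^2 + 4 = (m - 2)*(m^2 - m - 2) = (m - 2)^2*(m + 1)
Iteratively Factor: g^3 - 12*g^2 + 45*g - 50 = (g - 5)*(g^2 - 7*g + 10) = (g - 5)*(g - 2)*(g - 5)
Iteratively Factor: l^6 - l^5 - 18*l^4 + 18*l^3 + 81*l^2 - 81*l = (l)*(l^5 - l^4 - 18*l^3 + 18*l^2 + 81*l - 81) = l*(l - 3)*(l^4 + 2*l^3 - 12*l^2 - 18*l + 27) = l*(l - 3)*(l + 3)*(l^3 - l^2 - 9*l + 9) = l*(l - 3)^2*(l + 3)*(l^2 + 2*l - 3) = l*(l - 3)^2*(l + 3)^2*(l - 1)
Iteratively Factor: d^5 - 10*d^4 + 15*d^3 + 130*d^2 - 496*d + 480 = (d - 5)*(d^4 - 5*d^3 - 10*d^2 + 80*d - 96) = (d - 5)*(d - 3)*(d^3 - 2*d^2 - 16*d + 32) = (d - 5)*(d - 4)*(d - 3)*(d^2 + 2*d - 8) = (d - 5)*(d - 4)*(d - 3)*(d + 4)*(d - 2)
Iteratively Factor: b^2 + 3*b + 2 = (b + 2)*(b + 1)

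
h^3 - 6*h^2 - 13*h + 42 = (h - 7)*(h - 2)*(h + 3)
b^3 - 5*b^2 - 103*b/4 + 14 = (b - 8)*(b - 1/2)*(b + 7/2)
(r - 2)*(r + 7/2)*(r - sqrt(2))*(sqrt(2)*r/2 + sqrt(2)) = sqrt(2)*r^4/2 - r^3 + 7*sqrt(2)*r^3/4 - 7*r^2/2 - 2*sqrt(2)*r^2 - 7*sqrt(2)*r + 4*r + 14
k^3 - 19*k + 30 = (k - 3)*(k - 2)*(k + 5)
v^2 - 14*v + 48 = (v - 8)*(v - 6)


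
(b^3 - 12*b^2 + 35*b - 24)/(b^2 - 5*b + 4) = (b^2 - 11*b + 24)/(b - 4)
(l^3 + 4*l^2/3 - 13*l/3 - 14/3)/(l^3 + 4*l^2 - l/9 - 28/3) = 3*(l^2 - l - 2)/(3*l^2 + 5*l - 12)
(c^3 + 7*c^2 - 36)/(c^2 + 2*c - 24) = (c^2 + c - 6)/(c - 4)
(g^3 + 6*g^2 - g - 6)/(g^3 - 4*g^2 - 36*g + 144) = (g^2 - 1)/(g^2 - 10*g + 24)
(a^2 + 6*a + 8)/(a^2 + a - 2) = (a + 4)/(a - 1)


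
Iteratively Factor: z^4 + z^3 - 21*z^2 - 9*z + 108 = (z + 4)*(z^3 - 3*z^2 - 9*z + 27) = (z - 3)*(z + 4)*(z^2 - 9) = (z - 3)^2*(z + 4)*(z + 3)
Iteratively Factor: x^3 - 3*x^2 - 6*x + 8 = (x + 2)*(x^2 - 5*x + 4) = (x - 1)*(x + 2)*(x - 4)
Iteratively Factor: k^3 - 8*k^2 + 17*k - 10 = (k - 2)*(k^2 - 6*k + 5) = (k - 5)*(k - 2)*(k - 1)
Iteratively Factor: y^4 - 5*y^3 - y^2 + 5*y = (y)*(y^3 - 5*y^2 - y + 5) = y*(y - 5)*(y^2 - 1) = y*(y - 5)*(y + 1)*(y - 1)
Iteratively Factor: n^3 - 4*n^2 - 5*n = (n)*(n^2 - 4*n - 5) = n*(n - 5)*(n + 1)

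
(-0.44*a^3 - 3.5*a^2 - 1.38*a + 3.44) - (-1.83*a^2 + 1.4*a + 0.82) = -0.44*a^3 - 1.67*a^2 - 2.78*a + 2.62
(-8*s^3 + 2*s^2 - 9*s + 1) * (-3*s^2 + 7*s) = 24*s^5 - 62*s^4 + 41*s^3 - 66*s^2 + 7*s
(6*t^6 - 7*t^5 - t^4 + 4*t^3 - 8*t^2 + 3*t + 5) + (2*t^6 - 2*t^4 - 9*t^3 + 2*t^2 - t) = 8*t^6 - 7*t^5 - 3*t^4 - 5*t^3 - 6*t^2 + 2*t + 5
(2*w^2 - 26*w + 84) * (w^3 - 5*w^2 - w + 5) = 2*w^5 - 36*w^4 + 212*w^3 - 384*w^2 - 214*w + 420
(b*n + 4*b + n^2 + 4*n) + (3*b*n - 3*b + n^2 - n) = 4*b*n + b + 2*n^2 + 3*n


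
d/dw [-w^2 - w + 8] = -2*w - 1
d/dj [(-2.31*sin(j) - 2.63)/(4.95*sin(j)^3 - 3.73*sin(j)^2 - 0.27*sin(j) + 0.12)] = (22.869*sin(j)^3 + 30.4392*sin(j)^2 - 19.6198*sin(j) - 0.9873)*cos(j)/(24.5025*sin(j)^6 - 36.927*sin(j)^5 + 11.2399*sin(j)^4 + 3.2022*sin(j)^3 - 0.8223*sin(j)^2 - 0.0648*sin(j) + 0.0144)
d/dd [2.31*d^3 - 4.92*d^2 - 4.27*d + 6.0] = 6.93*d^2 - 9.84*d - 4.27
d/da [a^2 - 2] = 2*a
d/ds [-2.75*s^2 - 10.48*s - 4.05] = -5.5*s - 10.48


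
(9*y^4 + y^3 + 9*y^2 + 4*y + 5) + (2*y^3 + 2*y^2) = 9*y^4 + 3*y^3 + 11*y^2 + 4*y + 5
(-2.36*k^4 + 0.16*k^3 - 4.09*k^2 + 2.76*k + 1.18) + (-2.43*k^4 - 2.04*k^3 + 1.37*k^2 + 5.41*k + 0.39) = -4.79*k^4 - 1.88*k^3 - 2.72*k^2 + 8.17*k + 1.57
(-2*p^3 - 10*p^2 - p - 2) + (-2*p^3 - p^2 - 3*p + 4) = -4*p^3 - 11*p^2 - 4*p + 2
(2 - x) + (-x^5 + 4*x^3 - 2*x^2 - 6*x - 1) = -x^5 + 4*x^3 - 2*x^2 - 7*x + 1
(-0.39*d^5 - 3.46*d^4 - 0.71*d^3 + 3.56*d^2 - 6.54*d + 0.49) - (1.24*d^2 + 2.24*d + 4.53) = -0.39*d^5 - 3.46*d^4 - 0.71*d^3 + 2.32*d^2 - 8.78*d - 4.04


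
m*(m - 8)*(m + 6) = m^3 - 2*m^2 - 48*m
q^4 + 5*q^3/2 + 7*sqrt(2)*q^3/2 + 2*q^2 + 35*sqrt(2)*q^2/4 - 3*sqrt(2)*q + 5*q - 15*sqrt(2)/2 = (q + 5/2)*(q - sqrt(2)/2)*(q + sqrt(2))*(q + 3*sqrt(2))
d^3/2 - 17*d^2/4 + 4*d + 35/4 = (d/2 + 1/2)*(d - 7)*(d - 5/2)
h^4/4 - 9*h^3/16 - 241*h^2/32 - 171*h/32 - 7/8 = (h/4 + 1)*(h - 7)*(h + 1/4)*(h + 1/2)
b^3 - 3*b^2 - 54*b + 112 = (b - 8)*(b - 2)*(b + 7)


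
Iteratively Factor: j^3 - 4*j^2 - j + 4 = (j + 1)*(j^2 - 5*j + 4) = (j - 4)*(j + 1)*(j - 1)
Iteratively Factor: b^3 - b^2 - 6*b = (b + 2)*(b^2 - 3*b) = (b - 3)*(b + 2)*(b)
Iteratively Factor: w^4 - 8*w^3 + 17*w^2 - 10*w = (w - 5)*(w^3 - 3*w^2 + 2*w) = w*(w - 5)*(w^2 - 3*w + 2) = w*(w - 5)*(w - 1)*(w - 2)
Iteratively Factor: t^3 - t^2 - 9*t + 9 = (t - 1)*(t^2 - 9) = (t - 3)*(t - 1)*(t + 3)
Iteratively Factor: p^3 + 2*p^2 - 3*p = (p + 3)*(p^2 - p) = (p - 1)*(p + 3)*(p)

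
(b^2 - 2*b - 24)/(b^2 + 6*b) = (b^2 - 2*b - 24)/(b*(b + 6))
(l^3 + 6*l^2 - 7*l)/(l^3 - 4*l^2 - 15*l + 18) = l*(l + 7)/(l^2 - 3*l - 18)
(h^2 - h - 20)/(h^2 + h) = (h^2 - h - 20)/(h*(h + 1))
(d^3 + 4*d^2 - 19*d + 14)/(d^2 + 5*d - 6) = (d^2 + 5*d - 14)/(d + 6)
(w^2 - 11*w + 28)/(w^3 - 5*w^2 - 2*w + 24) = (w - 7)/(w^2 - w - 6)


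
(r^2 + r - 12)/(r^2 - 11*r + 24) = (r + 4)/(r - 8)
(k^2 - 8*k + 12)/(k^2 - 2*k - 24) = (k - 2)/(k + 4)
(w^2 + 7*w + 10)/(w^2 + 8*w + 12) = (w + 5)/(w + 6)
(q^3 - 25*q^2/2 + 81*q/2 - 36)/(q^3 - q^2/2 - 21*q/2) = (-2*q^3 + 25*q^2 - 81*q + 72)/(q*(-2*q^2 + q + 21))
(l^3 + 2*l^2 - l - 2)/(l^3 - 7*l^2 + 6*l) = (l^2 + 3*l + 2)/(l*(l - 6))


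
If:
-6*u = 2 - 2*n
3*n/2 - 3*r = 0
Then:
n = 3*u + 1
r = 3*u/2 + 1/2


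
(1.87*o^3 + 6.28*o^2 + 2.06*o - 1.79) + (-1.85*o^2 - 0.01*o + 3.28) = 1.87*o^3 + 4.43*o^2 + 2.05*o + 1.49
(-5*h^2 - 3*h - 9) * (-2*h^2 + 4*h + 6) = 10*h^4 - 14*h^3 - 24*h^2 - 54*h - 54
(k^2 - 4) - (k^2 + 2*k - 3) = -2*k - 1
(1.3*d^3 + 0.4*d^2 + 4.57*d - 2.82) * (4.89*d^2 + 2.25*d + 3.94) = 6.357*d^5 + 4.881*d^4 + 28.3693*d^3 - 1.9313*d^2 + 11.6608*d - 11.1108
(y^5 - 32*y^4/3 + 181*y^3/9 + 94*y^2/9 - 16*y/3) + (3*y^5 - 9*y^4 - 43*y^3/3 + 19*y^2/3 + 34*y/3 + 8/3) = 4*y^5 - 59*y^4/3 + 52*y^3/9 + 151*y^2/9 + 6*y + 8/3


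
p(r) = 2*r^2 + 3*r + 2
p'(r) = 4*r + 3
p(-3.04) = 11.36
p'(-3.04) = -9.16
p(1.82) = 14.08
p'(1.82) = 10.28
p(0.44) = 3.71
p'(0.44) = 4.76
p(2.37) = 20.34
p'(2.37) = 12.48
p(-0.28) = 1.32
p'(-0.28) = 1.88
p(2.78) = 25.80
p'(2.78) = 14.12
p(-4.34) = 26.65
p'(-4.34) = -14.36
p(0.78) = 5.56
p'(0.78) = 6.12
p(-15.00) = 407.00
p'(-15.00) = -57.00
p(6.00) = 92.00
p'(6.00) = 27.00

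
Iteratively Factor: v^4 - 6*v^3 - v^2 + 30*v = (v + 2)*(v^3 - 8*v^2 + 15*v) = (v - 5)*(v + 2)*(v^2 - 3*v) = (v - 5)*(v - 3)*(v + 2)*(v)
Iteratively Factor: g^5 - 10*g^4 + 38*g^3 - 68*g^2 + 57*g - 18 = (g - 1)*(g^4 - 9*g^3 + 29*g^2 - 39*g + 18) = (g - 3)*(g - 1)*(g^3 - 6*g^2 + 11*g - 6) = (g - 3)*(g - 2)*(g - 1)*(g^2 - 4*g + 3) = (g - 3)^2*(g - 2)*(g - 1)*(g - 1)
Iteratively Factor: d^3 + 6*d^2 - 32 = (d + 4)*(d^2 + 2*d - 8) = (d + 4)^2*(d - 2)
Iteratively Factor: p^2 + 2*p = (p)*(p + 2)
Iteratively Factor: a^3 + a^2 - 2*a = (a)*(a^2 + a - 2) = a*(a + 2)*(a - 1)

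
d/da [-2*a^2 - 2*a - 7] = -4*a - 2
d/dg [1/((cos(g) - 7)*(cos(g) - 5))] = 2*(cos(g) - 6)*sin(g)/((cos(g) - 7)^2*(cos(g) - 5)^2)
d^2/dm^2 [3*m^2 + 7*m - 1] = 6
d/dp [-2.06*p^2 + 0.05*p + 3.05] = 0.05 - 4.12*p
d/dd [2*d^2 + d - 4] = 4*d + 1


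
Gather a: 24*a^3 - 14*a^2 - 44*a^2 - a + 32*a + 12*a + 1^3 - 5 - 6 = 24*a^3 - 58*a^2 + 43*a - 10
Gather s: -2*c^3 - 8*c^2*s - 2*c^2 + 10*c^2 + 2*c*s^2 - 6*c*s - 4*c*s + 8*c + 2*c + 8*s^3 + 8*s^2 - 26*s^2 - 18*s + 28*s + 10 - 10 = -2*c^3 + 8*c^2 + 10*c + 8*s^3 + s^2*(2*c - 18) + s*(-8*c^2 - 10*c + 10)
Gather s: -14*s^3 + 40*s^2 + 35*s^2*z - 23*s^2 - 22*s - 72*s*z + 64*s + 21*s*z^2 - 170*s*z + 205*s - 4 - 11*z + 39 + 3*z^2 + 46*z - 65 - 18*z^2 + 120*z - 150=-14*s^3 + s^2*(35*z + 17) + s*(21*z^2 - 242*z + 247) - 15*z^2 + 155*z - 180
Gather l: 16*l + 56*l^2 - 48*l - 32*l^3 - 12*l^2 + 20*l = -32*l^3 + 44*l^2 - 12*l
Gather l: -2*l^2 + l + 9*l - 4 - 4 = -2*l^2 + 10*l - 8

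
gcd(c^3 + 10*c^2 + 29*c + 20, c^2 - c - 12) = 1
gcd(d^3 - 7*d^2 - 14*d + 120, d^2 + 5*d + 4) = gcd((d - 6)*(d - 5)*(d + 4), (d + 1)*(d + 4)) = d + 4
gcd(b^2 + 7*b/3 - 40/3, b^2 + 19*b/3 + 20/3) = b + 5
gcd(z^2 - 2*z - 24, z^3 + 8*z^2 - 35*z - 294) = z - 6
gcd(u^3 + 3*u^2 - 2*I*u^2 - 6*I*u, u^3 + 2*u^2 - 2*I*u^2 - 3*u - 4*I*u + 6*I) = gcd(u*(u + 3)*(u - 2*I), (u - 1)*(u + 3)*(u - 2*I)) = u^2 + u*(3 - 2*I) - 6*I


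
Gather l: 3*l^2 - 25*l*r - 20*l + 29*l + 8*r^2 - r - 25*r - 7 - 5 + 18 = 3*l^2 + l*(9 - 25*r) + 8*r^2 - 26*r + 6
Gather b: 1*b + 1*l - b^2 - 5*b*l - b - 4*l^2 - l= -b^2 - 5*b*l - 4*l^2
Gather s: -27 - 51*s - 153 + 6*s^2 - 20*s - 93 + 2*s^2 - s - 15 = 8*s^2 - 72*s - 288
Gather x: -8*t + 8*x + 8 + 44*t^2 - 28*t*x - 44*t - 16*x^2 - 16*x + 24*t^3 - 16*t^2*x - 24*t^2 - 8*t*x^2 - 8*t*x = 24*t^3 + 20*t^2 - 52*t + x^2*(-8*t - 16) + x*(-16*t^2 - 36*t - 8) + 8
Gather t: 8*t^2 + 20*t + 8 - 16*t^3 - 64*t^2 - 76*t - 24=-16*t^3 - 56*t^2 - 56*t - 16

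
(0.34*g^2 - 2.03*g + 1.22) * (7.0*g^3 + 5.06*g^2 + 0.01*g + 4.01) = 2.38*g^5 - 12.4896*g^4 - 1.7284*g^3 + 7.5163*g^2 - 8.1281*g + 4.8922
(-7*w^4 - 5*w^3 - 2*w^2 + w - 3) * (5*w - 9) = -35*w^5 + 38*w^4 + 35*w^3 + 23*w^2 - 24*w + 27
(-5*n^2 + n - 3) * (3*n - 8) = -15*n^3 + 43*n^2 - 17*n + 24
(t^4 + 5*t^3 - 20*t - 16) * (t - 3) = t^5 + 2*t^4 - 15*t^3 - 20*t^2 + 44*t + 48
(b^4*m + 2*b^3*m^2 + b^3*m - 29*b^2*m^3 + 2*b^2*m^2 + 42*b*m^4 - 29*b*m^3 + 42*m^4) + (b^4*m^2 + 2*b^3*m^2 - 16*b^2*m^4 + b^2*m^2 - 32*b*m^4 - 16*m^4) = b^4*m^2 + b^4*m + 4*b^3*m^2 + b^3*m - 16*b^2*m^4 - 29*b^2*m^3 + 3*b^2*m^2 + 10*b*m^4 - 29*b*m^3 + 26*m^4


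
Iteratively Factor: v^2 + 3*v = (v + 3)*(v)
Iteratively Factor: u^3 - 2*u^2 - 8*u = (u)*(u^2 - 2*u - 8) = u*(u - 4)*(u + 2)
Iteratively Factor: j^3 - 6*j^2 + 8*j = (j - 4)*(j^2 - 2*j) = (j - 4)*(j - 2)*(j)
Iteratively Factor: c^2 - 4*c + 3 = (c - 3)*(c - 1)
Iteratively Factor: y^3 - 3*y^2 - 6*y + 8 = (y - 1)*(y^2 - 2*y - 8) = (y - 1)*(y + 2)*(y - 4)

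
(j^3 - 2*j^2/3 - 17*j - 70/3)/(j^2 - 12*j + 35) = (3*j^2 + 13*j + 14)/(3*(j - 7))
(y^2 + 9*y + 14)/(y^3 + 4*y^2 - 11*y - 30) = (y + 7)/(y^2 + 2*y - 15)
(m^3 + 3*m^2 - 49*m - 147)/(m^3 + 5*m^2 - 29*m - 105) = (m - 7)/(m - 5)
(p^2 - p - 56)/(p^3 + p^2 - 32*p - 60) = (p^2 - p - 56)/(p^3 + p^2 - 32*p - 60)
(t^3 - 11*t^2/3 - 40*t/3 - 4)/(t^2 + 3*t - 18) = (3*t^3 - 11*t^2 - 40*t - 12)/(3*(t^2 + 3*t - 18))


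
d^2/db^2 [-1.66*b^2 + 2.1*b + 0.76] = -3.32000000000000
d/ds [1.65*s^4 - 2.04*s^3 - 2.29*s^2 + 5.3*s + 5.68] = 6.6*s^3 - 6.12*s^2 - 4.58*s + 5.3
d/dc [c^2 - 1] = 2*c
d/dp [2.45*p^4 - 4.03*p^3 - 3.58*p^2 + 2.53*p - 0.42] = 9.8*p^3 - 12.09*p^2 - 7.16*p + 2.53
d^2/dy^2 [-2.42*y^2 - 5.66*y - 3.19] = -4.84000000000000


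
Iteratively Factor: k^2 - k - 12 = (k - 4)*(k + 3)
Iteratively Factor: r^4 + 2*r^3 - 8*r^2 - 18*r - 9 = (r + 1)*(r^3 + r^2 - 9*r - 9) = (r + 1)^2*(r^2 - 9) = (r + 1)^2*(r + 3)*(r - 3)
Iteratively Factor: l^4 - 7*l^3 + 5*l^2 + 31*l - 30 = (l + 2)*(l^3 - 9*l^2 + 23*l - 15) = (l - 3)*(l + 2)*(l^2 - 6*l + 5) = (l - 3)*(l - 1)*(l + 2)*(l - 5)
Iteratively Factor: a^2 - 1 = (a + 1)*(a - 1)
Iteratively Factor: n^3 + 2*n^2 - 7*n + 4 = (n + 4)*(n^2 - 2*n + 1) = (n - 1)*(n + 4)*(n - 1)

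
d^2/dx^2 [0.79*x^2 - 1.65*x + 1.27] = 1.58000000000000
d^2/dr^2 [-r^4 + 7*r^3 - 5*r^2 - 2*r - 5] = -12*r^2 + 42*r - 10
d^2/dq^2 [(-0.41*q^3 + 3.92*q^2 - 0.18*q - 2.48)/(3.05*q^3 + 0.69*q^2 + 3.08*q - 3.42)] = (1.4210854715202e-14*q^7 + 74.6572899999998*q^6 + 13.06254*q^5 - 551.38266*q^4 + 465.781712*q^3 - 87.982896*q^2 - 218.157984*q + 29.150528)/(28.372625*q^9 + 19.256175*q^8 + 90.311415*q^7 - 56.223981*q^6 + 48.015384*q^5 - 178.012818*q^4 + 92.631068*q^3 - 73.118916*q^2 + 108.074736*q - 40.001688)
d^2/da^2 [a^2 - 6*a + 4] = 2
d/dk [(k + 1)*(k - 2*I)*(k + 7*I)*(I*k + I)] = 4*I*k^3 + k^2*(-15 + 6*I) + k*(-20 + 30*I) - 5 + 28*I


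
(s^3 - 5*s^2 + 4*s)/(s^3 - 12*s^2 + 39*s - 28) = s/(s - 7)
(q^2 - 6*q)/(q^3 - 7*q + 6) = q*(q - 6)/(q^3 - 7*q + 6)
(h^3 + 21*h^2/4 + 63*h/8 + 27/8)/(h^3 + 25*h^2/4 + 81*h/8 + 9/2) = (h + 3)/(h + 4)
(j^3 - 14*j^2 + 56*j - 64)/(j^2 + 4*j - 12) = (j^2 - 12*j + 32)/(j + 6)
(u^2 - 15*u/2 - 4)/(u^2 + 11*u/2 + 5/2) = (u - 8)/(u + 5)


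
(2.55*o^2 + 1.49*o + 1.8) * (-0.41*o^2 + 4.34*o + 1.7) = -1.0455*o^4 + 10.4561*o^3 + 10.0636*o^2 + 10.345*o + 3.06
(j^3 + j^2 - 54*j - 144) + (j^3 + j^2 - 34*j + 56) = 2*j^3 + 2*j^2 - 88*j - 88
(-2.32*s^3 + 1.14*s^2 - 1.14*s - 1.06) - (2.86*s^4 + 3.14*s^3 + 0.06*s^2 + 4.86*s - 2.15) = -2.86*s^4 - 5.46*s^3 + 1.08*s^2 - 6.0*s + 1.09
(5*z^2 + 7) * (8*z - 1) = 40*z^3 - 5*z^2 + 56*z - 7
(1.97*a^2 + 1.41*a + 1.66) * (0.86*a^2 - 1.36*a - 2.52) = 1.6942*a^4 - 1.4666*a^3 - 5.4544*a^2 - 5.8108*a - 4.1832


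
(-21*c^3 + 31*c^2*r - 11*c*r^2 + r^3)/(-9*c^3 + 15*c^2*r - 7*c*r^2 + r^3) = (-7*c + r)/(-3*c + r)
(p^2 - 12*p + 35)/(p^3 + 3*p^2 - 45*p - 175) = (p - 5)/(p^2 + 10*p + 25)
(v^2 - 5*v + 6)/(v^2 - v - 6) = (v - 2)/(v + 2)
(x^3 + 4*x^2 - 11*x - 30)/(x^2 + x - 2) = (x^2 + 2*x - 15)/(x - 1)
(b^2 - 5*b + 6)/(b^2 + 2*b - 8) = (b - 3)/(b + 4)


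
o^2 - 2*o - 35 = (o - 7)*(o + 5)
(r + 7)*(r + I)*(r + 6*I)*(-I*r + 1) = -I*r^4 + 8*r^3 - 7*I*r^3 + 56*r^2 + 13*I*r^2 - 6*r + 91*I*r - 42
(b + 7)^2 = b^2 + 14*b + 49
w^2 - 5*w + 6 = (w - 3)*(w - 2)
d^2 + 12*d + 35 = (d + 5)*(d + 7)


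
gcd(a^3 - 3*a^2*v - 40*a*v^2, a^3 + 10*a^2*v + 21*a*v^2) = a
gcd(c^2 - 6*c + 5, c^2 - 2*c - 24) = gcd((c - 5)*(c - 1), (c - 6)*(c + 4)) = 1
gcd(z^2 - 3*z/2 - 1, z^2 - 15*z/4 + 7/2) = z - 2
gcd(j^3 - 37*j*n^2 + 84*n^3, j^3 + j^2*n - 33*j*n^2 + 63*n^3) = j^2 + 4*j*n - 21*n^2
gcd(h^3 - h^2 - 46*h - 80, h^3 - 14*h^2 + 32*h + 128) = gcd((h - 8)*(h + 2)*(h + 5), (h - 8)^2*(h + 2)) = h^2 - 6*h - 16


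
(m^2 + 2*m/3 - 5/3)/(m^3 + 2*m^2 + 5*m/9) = 3*(m - 1)/(m*(3*m + 1))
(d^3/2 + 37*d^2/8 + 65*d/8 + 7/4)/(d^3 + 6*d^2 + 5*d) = (4*d^3 + 37*d^2 + 65*d + 14)/(8*d*(d^2 + 6*d + 5))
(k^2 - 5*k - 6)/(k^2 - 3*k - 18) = (k + 1)/(k + 3)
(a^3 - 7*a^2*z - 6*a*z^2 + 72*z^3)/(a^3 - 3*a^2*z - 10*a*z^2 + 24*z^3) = (-a + 6*z)/(-a + 2*z)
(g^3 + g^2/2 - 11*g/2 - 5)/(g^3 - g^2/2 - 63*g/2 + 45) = (2*g^3 + g^2 - 11*g - 10)/(2*g^3 - g^2 - 63*g + 90)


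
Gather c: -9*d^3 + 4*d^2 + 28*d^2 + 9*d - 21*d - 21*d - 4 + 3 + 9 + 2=-9*d^3 + 32*d^2 - 33*d + 10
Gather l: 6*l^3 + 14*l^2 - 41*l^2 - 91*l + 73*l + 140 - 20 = 6*l^3 - 27*l^2 - 18*l + 120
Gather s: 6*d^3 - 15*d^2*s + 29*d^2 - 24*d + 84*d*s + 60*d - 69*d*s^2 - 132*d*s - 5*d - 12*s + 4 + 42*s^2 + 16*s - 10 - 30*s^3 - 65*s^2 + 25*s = 6*d^3 + 29*d^2 + 31*d - 30*s^3 + s^2*(-69*d - 23) + s*(-15*d^2 - 48*d + 29) - 6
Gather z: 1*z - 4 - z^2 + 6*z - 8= -z^2 + 7*z - 12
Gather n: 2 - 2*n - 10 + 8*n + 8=6*n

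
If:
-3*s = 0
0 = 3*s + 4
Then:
No Solution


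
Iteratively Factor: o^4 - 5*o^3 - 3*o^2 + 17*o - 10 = (o - 1)*(o^3 - 4*o^2 - 7*o + 10) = (o - 1)*(o + 2)*(o^2 - 6*o + 5) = (o - 1)^2*(o + 2)*(o - 5)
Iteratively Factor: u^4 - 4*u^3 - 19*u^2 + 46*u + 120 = (u - 4)*(u^3 - 19*u - 30) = (u - 4)*(u + 3)*(u^2 - 3*u - 10) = (u - 5)*(u - 4)*(u + 3)*(u + 2)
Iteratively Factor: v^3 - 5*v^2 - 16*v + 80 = (v - 4)*(v^2 - v - 20) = (v - 5)*(v - 4)*(v + 4)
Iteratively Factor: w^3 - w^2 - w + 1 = (w - 1)*(w^2 - 1) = (w - 1)^2*(w + 1)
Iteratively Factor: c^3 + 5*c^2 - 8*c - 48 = (c - 3)*(c^2 + 8*c + 16) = (c - 3)*(c + 4)*(c + 4)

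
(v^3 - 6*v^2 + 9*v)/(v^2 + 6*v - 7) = v*(v^2 - 6*v + 9)/(v^2 + 6*v - 7)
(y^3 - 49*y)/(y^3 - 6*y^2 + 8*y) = (y^2 - 49)/(y^2 - 6*y + 8)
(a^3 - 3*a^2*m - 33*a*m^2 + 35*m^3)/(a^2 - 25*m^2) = (a^2 - 8*a*m + 7*m^2)/(a - 5*m)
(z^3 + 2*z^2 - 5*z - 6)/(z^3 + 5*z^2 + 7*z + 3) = (z - 2)/(z + 1)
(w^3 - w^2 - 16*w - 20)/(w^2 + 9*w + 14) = (w^2 - 3*w - 10)/(w + 7)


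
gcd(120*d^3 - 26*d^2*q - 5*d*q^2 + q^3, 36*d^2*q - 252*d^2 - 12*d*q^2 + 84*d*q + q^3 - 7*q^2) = -6*d + q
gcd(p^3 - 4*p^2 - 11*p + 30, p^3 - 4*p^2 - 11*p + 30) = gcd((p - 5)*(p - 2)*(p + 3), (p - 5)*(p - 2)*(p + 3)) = p^3 - 4*p^2 - 11*p + 30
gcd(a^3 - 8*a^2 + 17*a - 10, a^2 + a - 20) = 1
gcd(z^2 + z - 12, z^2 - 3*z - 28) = z + 4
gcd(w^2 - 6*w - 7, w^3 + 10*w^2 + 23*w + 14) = w + 1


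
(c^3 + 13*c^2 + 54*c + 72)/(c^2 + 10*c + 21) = (c^2 + 10*c + 24)/(c + 7)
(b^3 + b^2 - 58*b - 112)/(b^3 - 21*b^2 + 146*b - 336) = (b^2 + 9*b + 14)/(b^2 - 13*b + 42)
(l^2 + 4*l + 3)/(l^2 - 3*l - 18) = (l + 1)/(l - 6)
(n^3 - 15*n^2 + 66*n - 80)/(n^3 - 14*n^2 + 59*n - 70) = (n - 8)/(n - 7)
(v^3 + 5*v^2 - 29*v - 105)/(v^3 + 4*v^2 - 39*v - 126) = (v - 5)/(v - 6)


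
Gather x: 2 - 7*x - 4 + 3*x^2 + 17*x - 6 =3*x^2 + 10*x - 8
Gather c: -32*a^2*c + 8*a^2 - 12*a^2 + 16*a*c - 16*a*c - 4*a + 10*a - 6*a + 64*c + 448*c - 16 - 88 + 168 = -4*a^2 + c*(512 - 32*a^2) + 64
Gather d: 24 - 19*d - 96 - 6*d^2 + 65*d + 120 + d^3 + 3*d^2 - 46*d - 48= d^3 - 3*d^2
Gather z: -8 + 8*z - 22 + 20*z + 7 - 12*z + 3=16*z - 20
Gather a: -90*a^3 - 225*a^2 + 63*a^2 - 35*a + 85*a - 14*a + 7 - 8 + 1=-90*a^3 - 162*a^2 + 36*a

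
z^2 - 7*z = z*(z - 7)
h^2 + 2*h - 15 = (h - 3)*(h + 5)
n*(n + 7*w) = n^2 + 7*n*w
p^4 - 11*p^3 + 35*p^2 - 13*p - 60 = (p - 5)*(p - 4)*(p - 3)*(p + 1)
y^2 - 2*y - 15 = (y - 5)*(y + 3)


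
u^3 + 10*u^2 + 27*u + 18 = (u + 1)*(u + 3)*(u + 6)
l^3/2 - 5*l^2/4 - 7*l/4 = l*(l/2 + 1/2)*(l - 7/2)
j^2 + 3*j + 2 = (j + 1)*(j + 2)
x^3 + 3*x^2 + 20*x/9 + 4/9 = (x + 1/3)*(x + 2/3)*(x + 2)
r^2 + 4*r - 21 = (r - 3)*(r + 7)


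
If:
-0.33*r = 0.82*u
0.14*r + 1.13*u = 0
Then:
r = 0.00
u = 0.00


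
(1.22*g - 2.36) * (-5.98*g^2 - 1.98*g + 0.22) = -7.2956*g^3 + 11.6972*g^2 + 4.9412*g - 0.5192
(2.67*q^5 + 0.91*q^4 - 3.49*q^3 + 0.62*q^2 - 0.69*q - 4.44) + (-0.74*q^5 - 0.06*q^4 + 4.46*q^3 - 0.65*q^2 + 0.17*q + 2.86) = 1.93*q^5 + 0.85*q^4 + 0.97*q^3 - 0.03*q^2 - 0.52*q - 1.58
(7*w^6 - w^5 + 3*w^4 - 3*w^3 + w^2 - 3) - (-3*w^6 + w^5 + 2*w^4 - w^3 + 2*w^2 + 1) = 10*w^6 - 2*w^5 + w^4 - 2*w^3 - w^2 - 4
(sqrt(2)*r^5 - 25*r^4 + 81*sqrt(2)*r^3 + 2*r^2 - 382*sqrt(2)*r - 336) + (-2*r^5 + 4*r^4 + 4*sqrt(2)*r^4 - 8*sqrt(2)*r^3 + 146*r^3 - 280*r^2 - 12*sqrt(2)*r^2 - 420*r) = -2*r^5 + sqrt(2)*r^5 - 21*r^4 + 4*sqrt(2)*r^4 + 73*sqrt(2)*r^3 + 146*r^3 - 278*r^2 - 12*sqrt(2)*r^2 - 382*sqrt(2)*r - 420*r - 336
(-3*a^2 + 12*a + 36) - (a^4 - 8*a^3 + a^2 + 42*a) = -a^4 + 8*a^3 - 4*a^2 - 30*a + 36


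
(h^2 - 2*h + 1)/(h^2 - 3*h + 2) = (h - 1)/(h - 2)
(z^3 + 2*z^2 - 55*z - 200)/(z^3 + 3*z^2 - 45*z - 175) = (z - 8)/(z - 7)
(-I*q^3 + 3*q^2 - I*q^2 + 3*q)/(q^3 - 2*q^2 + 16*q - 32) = q*(-I*q^2 + q*(3 - I) + 3)/(q^3 - 2*q^2 + 16*q - 32)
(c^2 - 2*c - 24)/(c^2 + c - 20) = (c^2 - 2*c - 24)/(c^2 + c - 20)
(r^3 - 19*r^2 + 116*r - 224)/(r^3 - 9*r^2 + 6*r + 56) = (r - 8)/(r + 2)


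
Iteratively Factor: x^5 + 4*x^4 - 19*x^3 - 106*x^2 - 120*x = (x + 4)*(x^4 - 19*x^2 - 30*x) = x*(x + 4)*(x^3 - 19*x - 30) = x*(x + 2)*(x + 4)*(x^2 - 2*x - 15) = x*(x + 2)*(x + 3)*(x + 4)*(x - 5)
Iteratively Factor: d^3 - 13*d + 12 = (d - 3)*(d^2 + 3*d - 4) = (d - 3)*(d - 1)*(d + 4)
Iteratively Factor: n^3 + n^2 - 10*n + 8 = (n - 1)*(n^2 + 2*n - 8) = (n - 2)*(n - 1)*(n + 4)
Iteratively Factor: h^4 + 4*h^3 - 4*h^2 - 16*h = (h - 2)*(h^3 + 6*h^2 + 8*h) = (h - 2)*(h + 2)*(h^2 + 4*h) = h*(h - 2)*(h + 2)*(h + 4)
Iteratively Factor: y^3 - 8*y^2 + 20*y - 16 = (y - 4)*(y^2 - 4*y + 4) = (y - 4)*(y - 2)*(y - 2)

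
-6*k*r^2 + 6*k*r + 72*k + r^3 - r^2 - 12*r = (-6*k + r)*(r - 4)*(r + 3)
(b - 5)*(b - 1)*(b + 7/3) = b^3 - 11*b^2/3 - 9*b + 35/3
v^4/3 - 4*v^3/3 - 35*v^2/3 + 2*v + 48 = (v/3 + 1)*(v - 8)*(v - 2)*(v + 3)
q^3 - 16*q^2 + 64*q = q*(q - 8)^2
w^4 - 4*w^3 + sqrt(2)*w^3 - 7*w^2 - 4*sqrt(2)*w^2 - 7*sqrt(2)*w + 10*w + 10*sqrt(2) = (w - 5)*(w - 1)*(w + 2)*(w + sqrt(2))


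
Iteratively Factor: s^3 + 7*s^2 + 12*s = (s + 4)*(s^2 + 3*s) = s*(s + 4)*(s + 3)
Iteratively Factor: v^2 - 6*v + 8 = (v - 2)*(v - 4)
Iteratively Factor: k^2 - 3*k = (k - 3)*(k)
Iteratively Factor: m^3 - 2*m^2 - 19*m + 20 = (m - 5)*(m^2 + 3*m - 4) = (m - 5)*(m - 1)*(m + 4)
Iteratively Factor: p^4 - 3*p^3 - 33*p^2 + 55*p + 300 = (p + 3)*(p^3 - 6*p^2 - 15*p + 100) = (p - 5)*(p + 3)*(p^2 - p - 20) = (p - 5)*(p + 3)*(p + 4)*(p - 5)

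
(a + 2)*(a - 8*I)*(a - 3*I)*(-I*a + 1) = -I*a^4 - 10*a^3 - 2*I*a^3 - 20*a^2 + 13*I*a^2 - 24*a + 26*I*a - 48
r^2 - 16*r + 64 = (r - 8)^2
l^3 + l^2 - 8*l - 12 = (l - 3)*(l + 2)^2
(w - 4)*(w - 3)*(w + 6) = w^3 - w^2 - 30*w + 72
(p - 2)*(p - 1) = p^2 - 3*p + 2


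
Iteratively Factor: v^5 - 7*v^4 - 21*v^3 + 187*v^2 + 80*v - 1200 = (v + 4)*(v^4 - 11*v^3 + 23*v^2 + 95*v - 300) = (v - 4)*(v + 4)*(v^3 - 7*v^2 - 5*v + 75) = (v - 4)*(v + 3)*(v + 4)*(v^2 - 10*v + 25) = (v - 5)*(v - 4)*(v + 3)*(v + 4)*(v - 5)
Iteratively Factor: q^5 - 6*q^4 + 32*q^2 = (q)*(q^4 - 6*q^3 + 32*q) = q*(q - 4)*(q^3 - 2*q^2 - 8*q) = q^2*(q - 4)*(q^2 - 2*q - 8) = q^2*(q - 4)^2*(q + 2)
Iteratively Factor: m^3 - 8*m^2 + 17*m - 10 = (m - 5)*(m^2 - 3*m + 2) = (m - 5)*(m - 2)*(m - 1)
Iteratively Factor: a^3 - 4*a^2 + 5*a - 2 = (a - 1)*(a^2 - 3*a + 2) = (a - 2)*(a - 1)*(a - 1)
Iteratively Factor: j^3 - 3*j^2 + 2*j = (j - 1)*(j^2 - 2*j) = j*(j - 1)*(j - 2)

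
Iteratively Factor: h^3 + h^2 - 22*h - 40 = (h - 5)*(h^2 + 6*h + 8) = (h - 5)*(h + 2)*(h + 4)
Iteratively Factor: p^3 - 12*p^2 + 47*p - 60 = (p - 4)*(p^2 - 8*p + 15) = (p - 5)*(p - 4)*(p - 3)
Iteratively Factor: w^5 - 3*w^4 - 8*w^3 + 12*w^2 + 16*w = (w - 4)*(w^4 + w^3 - 4*w^2 - 4*w) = (w - 4)*(w + 1)*(w^3 - 4*w) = w*(w - 4)*(w + 1)*(w^2 - 4) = w*(w - 4)*(w + 1)*(w + 2)*(w - 2)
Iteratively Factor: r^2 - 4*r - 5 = (r + 1)*(r - 5)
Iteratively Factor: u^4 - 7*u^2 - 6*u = (u - 3)*(u^3 + 3*u^2 + 2*u) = (u - 3)*(u + 2)*(u^2 + u) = u*(u - 3)*(u + 2)*(u + 1)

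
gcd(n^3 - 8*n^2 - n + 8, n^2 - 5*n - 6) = n + 1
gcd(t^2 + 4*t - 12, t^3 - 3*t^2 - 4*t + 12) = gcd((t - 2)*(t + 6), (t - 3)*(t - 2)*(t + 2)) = t - 2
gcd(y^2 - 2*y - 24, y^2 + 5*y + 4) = y + 4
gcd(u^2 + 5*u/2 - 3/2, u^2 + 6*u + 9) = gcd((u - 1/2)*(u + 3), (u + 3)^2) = u + 3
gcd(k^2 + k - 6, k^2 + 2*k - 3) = k + 3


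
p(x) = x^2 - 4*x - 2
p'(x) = 2*x - 4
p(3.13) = -4.72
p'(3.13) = 2.26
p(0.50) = -3.75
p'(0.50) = -3.00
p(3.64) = -3.31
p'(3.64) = 3.28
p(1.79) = -5.96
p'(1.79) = -0.42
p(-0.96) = 2.76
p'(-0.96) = -5.92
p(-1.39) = 5.49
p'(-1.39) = -6.78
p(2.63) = -5.60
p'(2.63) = 1.26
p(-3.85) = 28.22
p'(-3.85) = -11.70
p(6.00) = 10.00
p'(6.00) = 8.00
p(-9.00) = 115.00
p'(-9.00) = -22.00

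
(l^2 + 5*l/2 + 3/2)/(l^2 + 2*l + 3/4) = 2*(l + 1)/(2*l + 1)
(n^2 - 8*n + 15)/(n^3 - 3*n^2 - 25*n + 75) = 1/(n + 5)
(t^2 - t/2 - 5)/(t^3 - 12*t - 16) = (t - 5/2)/(t^2 - 2*t - 8)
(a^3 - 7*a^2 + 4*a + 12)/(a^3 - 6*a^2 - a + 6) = (a - 2)/(a - 1)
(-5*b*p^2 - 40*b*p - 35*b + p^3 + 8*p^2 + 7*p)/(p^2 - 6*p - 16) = (5*b*p^2 + 40*b*p + 35*b - p^3 - 8*p^2 - 7*p)/(-p^2 + 6*p + 16)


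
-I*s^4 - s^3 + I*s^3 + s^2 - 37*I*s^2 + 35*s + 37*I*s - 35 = (s - 7*I)*(s + I)*(s + 5*I)*(-I*s + I)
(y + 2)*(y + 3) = y^2 + 5*y + 6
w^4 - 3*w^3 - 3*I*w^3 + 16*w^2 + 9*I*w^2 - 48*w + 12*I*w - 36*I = (w - 3)*(w - 6*I)*(w + I)*(w + 2*I)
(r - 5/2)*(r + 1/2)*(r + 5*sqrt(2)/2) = r^3 - 2*r^2 + 5*sqrt(2)*r^2/2 - 5*sqrt(2)*r - 5*r/4 - 25*sqrt(2)/8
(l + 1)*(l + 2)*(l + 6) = l^3 + 9*l^2 + 20*l + 12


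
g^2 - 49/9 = (g - 7/3)*(g + 7/3)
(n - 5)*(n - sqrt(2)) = n^2 - 5*n - sqrt(2)*n + 5*sqrt(2)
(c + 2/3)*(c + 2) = c^2 + 8*c/3 + 4/3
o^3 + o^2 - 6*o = o*(o - 2)*(o + 3)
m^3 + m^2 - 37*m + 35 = (m - 5)*(m - 1)*(m + 7)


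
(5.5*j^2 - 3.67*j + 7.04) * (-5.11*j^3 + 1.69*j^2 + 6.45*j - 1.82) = -28.105*j^5 + 28.0487*j^4 - 6.7017*j^3 - 21.7839*j^2 + 52.0874*j - 12.8128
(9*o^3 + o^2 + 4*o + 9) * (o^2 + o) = 9*o^5 + 10*o^4 + 5*o^3 + 13*o^2 + 9*o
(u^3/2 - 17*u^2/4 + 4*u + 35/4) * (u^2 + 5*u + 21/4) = u^5/2 - 7*u^4/4 - 117*u^3/8 + 103*u^2/16 + 259*u/4 + 735/16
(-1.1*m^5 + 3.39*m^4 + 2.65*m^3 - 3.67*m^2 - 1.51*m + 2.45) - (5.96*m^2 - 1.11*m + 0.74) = -1.1*m^5 + 3.39*m^4 + 2.65*m^3 - 9.63*m^2 - 0.4*m + 1.71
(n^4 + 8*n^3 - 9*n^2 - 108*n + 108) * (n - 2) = n^5 + 6*n^4 - 25*n^3 - 90*n^2 + 324*n - 216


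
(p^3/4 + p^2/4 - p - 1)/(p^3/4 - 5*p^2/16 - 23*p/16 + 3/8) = 4*(p^2 - p - 2)/(4*p^2 - 13*p + 3)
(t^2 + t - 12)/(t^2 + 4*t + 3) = (t^2 + t - 12)/(t^2 + 4*t + 3)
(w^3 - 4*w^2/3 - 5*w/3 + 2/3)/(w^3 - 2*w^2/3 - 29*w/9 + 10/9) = 3*(w + 1)/(3*w + 5)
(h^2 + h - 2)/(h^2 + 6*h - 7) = (h + 2)/(h + 7)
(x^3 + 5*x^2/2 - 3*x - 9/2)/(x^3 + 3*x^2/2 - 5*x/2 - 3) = (x + 3)/(x + 2)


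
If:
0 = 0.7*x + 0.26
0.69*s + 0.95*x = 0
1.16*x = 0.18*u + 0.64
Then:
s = 0.51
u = -5.95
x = -0.37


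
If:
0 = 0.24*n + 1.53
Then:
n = -6.38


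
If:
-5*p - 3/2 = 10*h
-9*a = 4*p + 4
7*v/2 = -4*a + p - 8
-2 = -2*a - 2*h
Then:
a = 26/85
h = 59/85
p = -287/170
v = -53/17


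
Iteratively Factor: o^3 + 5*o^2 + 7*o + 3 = (o + 3)*(o^2 + 2*o + 1) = (o + 1)*(o + 3)*(o + 1)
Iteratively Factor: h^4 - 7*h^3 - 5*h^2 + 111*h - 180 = (h - 5)*(h^3 - 2*h^2 - 15*h + 36) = (h - 5)*(h - 3)*(h^2 + h - 12) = (h - 5)*(h - 3)^2*(h + 4)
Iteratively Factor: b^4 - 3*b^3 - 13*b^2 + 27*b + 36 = (b + 3)*(b^3 - 6*b^2 + 5*b + 12) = (b - 4)*(b + 3)*(b^2 - 2*b - 3) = (b - 4)*(b + 1)*(b + 3)*(b - 3)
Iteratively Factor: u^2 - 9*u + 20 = (u - 4)*(u - 5)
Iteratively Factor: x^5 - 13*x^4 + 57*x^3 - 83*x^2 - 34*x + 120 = (x - 2)*(x^4 - 11*x^3 + 35*x^2 - 13*x - 60) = (x - 5)*(x - 2)*(x^3 - 6*x^2 + 5*x + 12) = (x - 5)*(x - 3)*(x - 2)*(x^2 - 3*x - 4) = (x - 5)*(x - 3)*(x - 2)*(x + 1)*(x - 4)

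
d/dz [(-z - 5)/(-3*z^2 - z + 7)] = (3*z^2 + z - (z + 5)*(6*z + 1) - 7)/(3*z^2 + z - 7)^2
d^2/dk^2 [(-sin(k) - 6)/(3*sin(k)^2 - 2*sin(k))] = 3*(3*sin(k)^2 + 74*sin(k) - 42 - 100/sin(k) + 72/sin(k)^2 - 16/sin(k)^3)/(3*sin(k) - 2)^3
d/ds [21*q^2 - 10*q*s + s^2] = -10*q + 2*s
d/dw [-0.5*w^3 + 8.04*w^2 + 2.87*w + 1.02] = -1.5*w^2 + 16.08*w + 2.87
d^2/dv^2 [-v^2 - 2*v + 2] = -2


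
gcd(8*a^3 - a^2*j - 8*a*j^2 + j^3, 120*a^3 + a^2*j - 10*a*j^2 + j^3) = 8*a - j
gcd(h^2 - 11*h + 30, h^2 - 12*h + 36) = h - 6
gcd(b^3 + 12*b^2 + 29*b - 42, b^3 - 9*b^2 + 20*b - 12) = b - 1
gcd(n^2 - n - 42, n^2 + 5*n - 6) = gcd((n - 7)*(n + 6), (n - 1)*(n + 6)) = n + 6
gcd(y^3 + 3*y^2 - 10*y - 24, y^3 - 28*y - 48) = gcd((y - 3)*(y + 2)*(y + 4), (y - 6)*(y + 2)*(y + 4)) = y^2 + 6*y + 8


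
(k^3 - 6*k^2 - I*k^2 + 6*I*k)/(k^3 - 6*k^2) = (k - I)/k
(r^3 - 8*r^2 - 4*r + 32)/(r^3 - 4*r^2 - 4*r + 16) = (r - 8)/(r - 4)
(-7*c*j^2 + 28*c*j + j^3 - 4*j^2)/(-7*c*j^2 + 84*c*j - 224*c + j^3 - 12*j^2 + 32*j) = j/(j - 8)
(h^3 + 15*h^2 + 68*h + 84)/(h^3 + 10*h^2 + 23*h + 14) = (h + 6)/(h + 1)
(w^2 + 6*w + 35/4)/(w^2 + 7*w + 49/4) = (2*w + 5)/(2*w + 7)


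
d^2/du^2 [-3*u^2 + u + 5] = -6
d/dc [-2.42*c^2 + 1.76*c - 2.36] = 1.76 - 4.84*c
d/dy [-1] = 0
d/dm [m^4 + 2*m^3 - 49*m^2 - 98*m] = 4*m^3 + 6*m^2 - 98*m - 98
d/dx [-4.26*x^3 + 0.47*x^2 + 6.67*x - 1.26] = -12.78*x^2 + 0.94*x + 6.67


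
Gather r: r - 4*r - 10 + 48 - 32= 6 - 3*r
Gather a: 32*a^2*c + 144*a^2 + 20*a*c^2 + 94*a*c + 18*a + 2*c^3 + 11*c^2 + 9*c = a^2*(32*c + 144) + a*(20*c^2 + 94*c + 18) + 2*c^3 + 11*c^2 + 9*c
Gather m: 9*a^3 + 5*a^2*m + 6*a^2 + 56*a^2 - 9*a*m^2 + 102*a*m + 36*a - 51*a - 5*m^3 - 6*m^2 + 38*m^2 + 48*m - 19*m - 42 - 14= 9*a^3 + 62*a^2 - 15*a - 5*m^3 + m^2*(32 - 9*a) + m*(5*a^2 + 102*a + 29) - 56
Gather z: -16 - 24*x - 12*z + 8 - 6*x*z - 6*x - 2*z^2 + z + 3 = -30*x - 2*z^2 + z*(-6*x - 11) - 5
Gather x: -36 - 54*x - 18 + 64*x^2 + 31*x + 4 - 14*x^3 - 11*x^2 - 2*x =-14*x^3 + 53*x^2 - 25*x - 50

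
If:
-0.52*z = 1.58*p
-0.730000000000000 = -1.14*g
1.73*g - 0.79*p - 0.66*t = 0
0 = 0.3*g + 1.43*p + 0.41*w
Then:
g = 0.64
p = -0.329113924050633*z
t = 0.393939393939394*z + 1.67849548112706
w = 1.14788514973757*z - 0.468549422336329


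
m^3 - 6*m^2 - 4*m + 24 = (m - 6)*(m - 2)*(m + 2)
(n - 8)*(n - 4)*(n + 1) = n^3 - 11*n^2 + 20*n + 32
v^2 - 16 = (v - 4)*(v + 4)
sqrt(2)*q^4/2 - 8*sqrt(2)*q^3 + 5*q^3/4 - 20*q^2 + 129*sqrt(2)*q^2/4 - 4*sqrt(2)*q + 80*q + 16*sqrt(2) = (q/2 + sqrt(2)/2)*(q - 8)^2*(sqrt(2)*q + 1/2)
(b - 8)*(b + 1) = b^2 - 7*b - 8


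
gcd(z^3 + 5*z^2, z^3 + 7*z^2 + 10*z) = z^2 + 5*z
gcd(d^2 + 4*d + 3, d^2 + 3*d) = d + 3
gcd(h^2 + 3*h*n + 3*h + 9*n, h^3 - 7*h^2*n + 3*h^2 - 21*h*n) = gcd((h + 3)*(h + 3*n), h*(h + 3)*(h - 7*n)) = h + 3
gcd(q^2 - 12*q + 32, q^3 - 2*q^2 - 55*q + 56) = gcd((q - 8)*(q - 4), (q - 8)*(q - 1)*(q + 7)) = q - 8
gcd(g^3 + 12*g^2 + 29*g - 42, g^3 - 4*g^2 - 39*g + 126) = g + 6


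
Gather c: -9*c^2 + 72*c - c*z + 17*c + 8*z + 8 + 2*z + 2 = -9*c^2 + c*(89 - z) + 10*z + 10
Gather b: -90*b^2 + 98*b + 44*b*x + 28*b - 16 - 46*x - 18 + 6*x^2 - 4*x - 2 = -90*b^2 + b*(44*x + 126) + 6*x^2 - 50*x - 36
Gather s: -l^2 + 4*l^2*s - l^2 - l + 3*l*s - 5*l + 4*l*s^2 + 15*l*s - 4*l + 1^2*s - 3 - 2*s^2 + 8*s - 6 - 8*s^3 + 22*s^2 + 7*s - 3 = -2*l^2 - 10*l - 8*s^3 + s^2*(4*l + 20) + s*(4*l^2 + 18*l + 16) - 12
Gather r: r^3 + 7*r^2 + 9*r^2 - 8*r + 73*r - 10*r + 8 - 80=r^3 + 16*r^2 + 55*r - 72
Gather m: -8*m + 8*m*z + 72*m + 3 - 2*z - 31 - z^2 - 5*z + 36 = m*(8*z + 64) - z^2 - 7*z + 8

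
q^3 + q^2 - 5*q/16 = q*(q - 1/4)*(q + 5/4)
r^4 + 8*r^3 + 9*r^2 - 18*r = r*(r - 1)*(r + 3)*(r + 6)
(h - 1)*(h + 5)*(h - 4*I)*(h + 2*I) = h^4 + 4*h^3 - 2*I*h^3 + 3*h^2 - 8*I*h^2 + 32*h + 10*I*h - 40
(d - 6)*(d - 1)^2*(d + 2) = d^4 - 6*d^3 - 3*d^2 + 20*d - 12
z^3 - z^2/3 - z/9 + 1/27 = (z - 1/3)^2*(z + 1/3)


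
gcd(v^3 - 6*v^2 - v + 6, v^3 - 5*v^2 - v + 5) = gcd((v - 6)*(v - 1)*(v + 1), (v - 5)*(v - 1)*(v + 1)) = v^2 - 1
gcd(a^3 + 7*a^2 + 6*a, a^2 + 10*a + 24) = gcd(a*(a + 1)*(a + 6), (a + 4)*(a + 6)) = a + 6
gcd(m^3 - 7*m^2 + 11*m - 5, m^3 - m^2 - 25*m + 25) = m^2 - 6*m + 5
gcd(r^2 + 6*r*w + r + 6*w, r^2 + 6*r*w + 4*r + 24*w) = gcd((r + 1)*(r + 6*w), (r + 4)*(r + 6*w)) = r + 6*w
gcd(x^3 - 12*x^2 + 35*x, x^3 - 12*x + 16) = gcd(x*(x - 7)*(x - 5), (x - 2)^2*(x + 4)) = 1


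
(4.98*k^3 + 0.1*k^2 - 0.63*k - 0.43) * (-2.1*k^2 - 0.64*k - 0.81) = -10.458*k^5 - 3.3972*k^4 - 2.7748*k^3 + 1.2252*k^2 + 0.7855*k + 0.3483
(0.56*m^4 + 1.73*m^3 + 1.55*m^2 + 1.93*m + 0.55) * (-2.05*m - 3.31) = -1.148*m^5 - 5.4001*m^4 - 8.9038*m^3 - 9.087*m^2 - 7.5158*m - 1.8205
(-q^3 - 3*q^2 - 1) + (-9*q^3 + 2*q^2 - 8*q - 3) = -10*q^3 - q^2 - 8*q - 4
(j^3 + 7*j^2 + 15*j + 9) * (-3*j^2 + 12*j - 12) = -3*j^5 - 9*j^4 + 27*j^3 + 69*j^2 - 72*j - 108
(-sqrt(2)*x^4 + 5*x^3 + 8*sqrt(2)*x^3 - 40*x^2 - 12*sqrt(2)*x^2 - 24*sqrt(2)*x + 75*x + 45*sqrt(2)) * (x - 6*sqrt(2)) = -sqrt(2)*x^5 + 8*sqrt(2)*x^4 + 17*x^4 - 136*x^3 - 42*sqrt(2)*x^3 + 219*x^2 + 216*sqrt(2)*x^2 - 405*sqrt(2)*x + 288*x - 540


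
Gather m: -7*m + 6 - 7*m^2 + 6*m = -7*m^2 - m + 6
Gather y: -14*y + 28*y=14*y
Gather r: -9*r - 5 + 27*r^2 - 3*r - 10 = 27*r^2 - 12*r - 15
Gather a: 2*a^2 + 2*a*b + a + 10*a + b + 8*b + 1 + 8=2*a^2 + a*(2*b + 11) + 9*b + 9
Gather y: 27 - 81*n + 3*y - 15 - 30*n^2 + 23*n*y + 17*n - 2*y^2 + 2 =-30*n^2 - 64*n - 2*y^2 + y*(23*n + 3) + 14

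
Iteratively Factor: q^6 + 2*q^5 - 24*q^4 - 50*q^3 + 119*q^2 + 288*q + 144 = (q - 4)*(q^5 + 6*q^4 - 50*q^2 - 81*q - 36) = (q - 4)*(q + 1)*(q^4 + 5*q^3 - 5*q^2 - 45*q - 36) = (q - 4)*(q + 1)*(q + 3)*(q^3 + 2*q^2 - 11*q - 12) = (q - 4)*(q + 1)^2*(q + 3)*(q^2 + q - 12) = (q - 4)*(q + 1)^2*(q + 3)*(q + 4)*(q - 3)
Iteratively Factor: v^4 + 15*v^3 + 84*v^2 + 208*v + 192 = (v + 4)*(v^3 + 11*v^2 + 40*v + 48) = (v + 3)*(v + 4)*(v^2 + 8*v + 16) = (v + 3)*(v + 4)^2*(v + 4)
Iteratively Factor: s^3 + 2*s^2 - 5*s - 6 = (s + 1)*(s^2 + s - 6) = (s - 2)*(s + 1)*(s + 3)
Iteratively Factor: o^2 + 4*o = (o)*(o + 4)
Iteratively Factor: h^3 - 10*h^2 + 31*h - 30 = (h - 5)*(h^2 - 5*h + 6) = (h - 5)*(h - 2)*(h - 3)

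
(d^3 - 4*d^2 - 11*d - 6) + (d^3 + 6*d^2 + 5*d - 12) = 2*d^3 + 2*d^2 - 6*d - 18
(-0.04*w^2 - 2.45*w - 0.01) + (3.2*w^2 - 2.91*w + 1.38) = 3.16*w^2 - 5.36*w + 1.37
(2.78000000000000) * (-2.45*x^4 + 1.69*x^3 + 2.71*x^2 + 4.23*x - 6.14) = -6.811*x^4 + 4.6982*x^3 + 7.5338*x^2 + 11.7594*x - 17.0692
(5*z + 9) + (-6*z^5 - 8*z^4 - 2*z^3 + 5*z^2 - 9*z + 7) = -6*z^5 - 8*z^4 - 2*z^3 + 5*z^2 - 4*z + 16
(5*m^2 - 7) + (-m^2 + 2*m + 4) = 4*m^2 + 2*m - 3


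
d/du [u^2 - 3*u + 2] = 2*u - 3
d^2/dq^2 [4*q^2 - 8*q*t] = 8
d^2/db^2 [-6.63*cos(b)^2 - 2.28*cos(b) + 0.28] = 2.28*cos(b) + 13.26*cos(2*b)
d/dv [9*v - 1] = 9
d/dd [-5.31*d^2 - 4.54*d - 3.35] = -10.62*d - 4.54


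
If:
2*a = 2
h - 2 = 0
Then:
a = 1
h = 2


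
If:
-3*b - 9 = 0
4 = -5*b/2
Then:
No Solution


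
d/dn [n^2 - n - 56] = 2*n - 1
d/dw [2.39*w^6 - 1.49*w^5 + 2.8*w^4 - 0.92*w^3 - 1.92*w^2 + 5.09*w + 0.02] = 14.34*w^5 - 7.45*w^4 + 11.2*w^3 - 2.76*w^2 - 3.84*w + 5.09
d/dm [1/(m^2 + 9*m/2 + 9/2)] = 2*(-4*m - 9)/(2*m^2 + 9*m + 9)^2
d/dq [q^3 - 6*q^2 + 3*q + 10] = 3*q^2 - 12*q + 3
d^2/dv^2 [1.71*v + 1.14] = 0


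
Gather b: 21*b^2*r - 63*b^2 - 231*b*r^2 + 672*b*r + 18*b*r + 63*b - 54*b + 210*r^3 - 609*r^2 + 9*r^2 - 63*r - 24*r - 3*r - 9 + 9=b^2*(21*r - 63) + b*(-231*r^2 + 690*r + 9) + 210*r^3 - 600*r^2 - 90*r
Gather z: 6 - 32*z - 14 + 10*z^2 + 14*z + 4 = 10*z^2 - 18*z - 4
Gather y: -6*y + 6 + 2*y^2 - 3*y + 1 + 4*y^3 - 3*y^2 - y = 4*y^3 - y^2 - 10*y + 7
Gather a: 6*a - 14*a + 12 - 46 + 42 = 8 - 8*a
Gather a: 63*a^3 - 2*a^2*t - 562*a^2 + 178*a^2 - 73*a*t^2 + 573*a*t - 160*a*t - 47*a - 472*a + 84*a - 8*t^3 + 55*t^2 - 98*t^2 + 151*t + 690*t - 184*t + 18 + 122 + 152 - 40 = 63*a^3 + a^2*(-2*t - 384) + a*(-73*t^2 + 413*t - 435) - 8*t^3 - 43*t^2 + 657*t + 252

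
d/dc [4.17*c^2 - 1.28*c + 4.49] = 8.34*c - 1.28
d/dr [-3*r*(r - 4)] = 12 - 6*r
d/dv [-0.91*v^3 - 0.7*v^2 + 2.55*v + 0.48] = -2.73*v^2 - 1.4*v + 2.55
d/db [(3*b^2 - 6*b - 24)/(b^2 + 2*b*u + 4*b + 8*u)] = 6*((b - 1)*(b^2 + 2*b*u + 4*b + 8*u) + (b + u + 2)*(-b^2 + 2*b + 8))/(b^2 + 2*b*u + 4*b + 8*u)^2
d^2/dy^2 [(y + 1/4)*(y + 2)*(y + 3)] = 6*y + 21/2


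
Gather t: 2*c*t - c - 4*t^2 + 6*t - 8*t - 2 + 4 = -c - 4*t^2 + t*(2*c - 2) + 2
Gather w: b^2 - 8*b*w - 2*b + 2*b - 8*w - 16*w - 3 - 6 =b^2 + w*(-8*b - 24) - 9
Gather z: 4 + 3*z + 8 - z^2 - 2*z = -z^2 + z + 12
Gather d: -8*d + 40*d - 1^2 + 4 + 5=32*d + 8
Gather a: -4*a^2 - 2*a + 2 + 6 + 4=-4*a^2 - 2*a + 12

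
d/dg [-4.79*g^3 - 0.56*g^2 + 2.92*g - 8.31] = -14.37*g^2 - 1.12*g + 2.92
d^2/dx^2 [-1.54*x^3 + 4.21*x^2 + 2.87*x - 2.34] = 8.42 - 9.24*x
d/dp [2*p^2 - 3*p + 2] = 4*p - 3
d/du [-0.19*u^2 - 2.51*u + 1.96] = -0.38*u - 2.51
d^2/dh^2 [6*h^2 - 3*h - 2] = 12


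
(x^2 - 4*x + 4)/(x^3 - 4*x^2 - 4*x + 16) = (x - 2)/(x^2 - 2*x - 8)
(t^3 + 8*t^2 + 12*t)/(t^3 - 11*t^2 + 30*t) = (t^2 + 8*t + 12)/(t^2 - 11*t + 30)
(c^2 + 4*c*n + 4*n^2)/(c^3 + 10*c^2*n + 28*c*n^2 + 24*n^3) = 1/(c + 6*n)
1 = 1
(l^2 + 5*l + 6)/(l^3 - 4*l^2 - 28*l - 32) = (l + 3)/(l^2 - 6*l - 16)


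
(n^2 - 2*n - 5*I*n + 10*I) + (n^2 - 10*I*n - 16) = 2*n^2 - 2*n - 15*I*n - 16 + 10*I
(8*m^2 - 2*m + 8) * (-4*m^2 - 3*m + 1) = -32*m^4 - 16*m^3 - 18*m^2 - 26*m + 8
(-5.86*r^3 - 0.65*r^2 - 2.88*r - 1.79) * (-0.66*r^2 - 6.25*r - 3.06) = 3.8676*r^5 + 37.054*r^4 + 23.8949*r^3 + 21.1704*r^2 + 20.0003*r + 5.4774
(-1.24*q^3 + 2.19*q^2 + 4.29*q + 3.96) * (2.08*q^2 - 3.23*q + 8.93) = -2.5792*q^5 + 8.5604*q^4 - 9.2237*q^3 + 13.9368*q^2 + 25.5189*q + 35.3628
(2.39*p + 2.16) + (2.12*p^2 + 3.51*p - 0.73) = 2.12*p^2 + 5.9*p + 1.43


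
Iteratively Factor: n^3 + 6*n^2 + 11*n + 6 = (n + 1)*(n^2 + 5*n + 6) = (n + 1)*(n + 2)*(n + 3)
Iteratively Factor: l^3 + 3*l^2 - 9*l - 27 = (l + 3)*(l^2 - 9) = (l - 3)*(l + 3)*(l + 3)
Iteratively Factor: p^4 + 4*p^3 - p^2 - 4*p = (p + 1)*(p^3 + 3*p^2 - 4*p) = (p - 1)*(p + 1)*(p^2 + 4*p) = p*(p - 1)*(p + 1)*(p + 4)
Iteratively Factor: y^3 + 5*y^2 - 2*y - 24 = (y + 4)*(y^2 + y - 6) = (y + 3)*(y + 4)*(y - 2)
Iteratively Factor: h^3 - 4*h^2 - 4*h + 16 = (h + 2)*(h^2 - 6*h + 8) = (h - 2)*(h + 2)*(h - 4)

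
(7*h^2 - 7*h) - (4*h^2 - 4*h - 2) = 3*h^2 - 3*h + 2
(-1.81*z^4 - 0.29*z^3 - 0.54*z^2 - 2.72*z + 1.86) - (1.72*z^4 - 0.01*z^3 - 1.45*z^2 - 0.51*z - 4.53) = -3.53*z^4 - 0.28*z^3 + 0.91*z^2 - 2.21*z + 6.39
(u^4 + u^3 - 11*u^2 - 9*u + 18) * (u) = u^5 + u^4 - 11*u^3 - 9*u^2 + 18*u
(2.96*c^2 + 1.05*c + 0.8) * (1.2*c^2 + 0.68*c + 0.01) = 3.552*c^4 + 3.2728*c^3 + 1.7036*c^2 + 0.5545*c + 0.008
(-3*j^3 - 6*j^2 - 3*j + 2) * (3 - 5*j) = 15*j^4 + 21*j^3 - 3*j^2 - 19*j + 6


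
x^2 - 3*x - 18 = (x - 6)*(x + 3)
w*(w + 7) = w^2 + 7*w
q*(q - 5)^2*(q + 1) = q^4 - 9*q^3 + 15*q^2 + 25*q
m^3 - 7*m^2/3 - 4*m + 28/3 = (m - 7/3)*(m - 2)*(m + 2)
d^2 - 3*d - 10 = (d - 5)*(d + 2)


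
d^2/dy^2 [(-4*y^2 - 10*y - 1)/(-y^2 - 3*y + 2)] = 2*(-2*y^3 + 27*y^2 + 69*y + 87)/(y^6 + 9*y^5 + 21*y^4 - 9*y^3 - 42*y^2 + 36*y - 8)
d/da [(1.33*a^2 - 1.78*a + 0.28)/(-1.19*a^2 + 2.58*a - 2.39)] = (1.3132*a^2 - 5.691*a + 3.5318)/(1.4161*a^4 - 6.1404*a^3 + 12.3446*a^2 - 12.3324*a + 5.7121)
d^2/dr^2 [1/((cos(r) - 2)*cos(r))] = (-2*(1 - cos(2*r))^2 - 15*cos(r) - 6*cos(2*r) + 3*cos(3*r) + 18)/(2*(cos(r) - 2)^3*cos(r)^3)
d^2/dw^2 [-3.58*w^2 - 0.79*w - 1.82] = -7.16000000000000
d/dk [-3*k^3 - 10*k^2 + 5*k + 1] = -9*k^2 - 20*k + 5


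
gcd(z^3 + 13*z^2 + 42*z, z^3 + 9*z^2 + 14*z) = z^2 + 7*z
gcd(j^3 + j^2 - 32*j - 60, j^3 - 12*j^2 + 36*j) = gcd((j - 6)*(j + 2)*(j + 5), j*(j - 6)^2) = j - 6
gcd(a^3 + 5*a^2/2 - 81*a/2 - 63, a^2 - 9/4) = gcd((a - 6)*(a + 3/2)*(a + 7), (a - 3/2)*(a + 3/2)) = a + 3/2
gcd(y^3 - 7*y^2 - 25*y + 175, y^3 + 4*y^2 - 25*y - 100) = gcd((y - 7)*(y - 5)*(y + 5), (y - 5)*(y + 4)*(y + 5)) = y^2 - 25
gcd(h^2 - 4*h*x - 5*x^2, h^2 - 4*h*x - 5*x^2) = -h^2 + 4*h*x + 5*x^2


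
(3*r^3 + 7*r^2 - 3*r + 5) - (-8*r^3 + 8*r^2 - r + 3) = 11*r^3 - r^2 - 2*r + 2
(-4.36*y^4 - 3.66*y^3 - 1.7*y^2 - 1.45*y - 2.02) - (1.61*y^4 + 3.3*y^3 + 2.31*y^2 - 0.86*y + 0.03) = -5.97*y^4 - 6.96*y^3 - 4.01*y^2 - 0.59*y - 2.05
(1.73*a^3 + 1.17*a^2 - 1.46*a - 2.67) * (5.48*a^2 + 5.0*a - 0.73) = 9.4804*a^5 + 15.0616*a^4 - 3.4137*a^3 - 22.7857*a^2 - 12.2842*a + 1.9491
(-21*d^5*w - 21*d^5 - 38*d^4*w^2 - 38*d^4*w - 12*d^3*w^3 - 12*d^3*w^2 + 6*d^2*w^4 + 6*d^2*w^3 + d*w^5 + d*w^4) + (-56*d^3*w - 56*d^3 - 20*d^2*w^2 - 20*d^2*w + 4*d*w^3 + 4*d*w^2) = -21*d^5*w - 21*d^5 - 38*d^4*w^2 - 38*d^4*w - 12*d^3*w^3 - 12*d^3*w^2 - 56*d^3*w - 56*d^3 + 6*d^2*w^4 + 6*d^2*w^3 - 20*d^2*w^2 - 20*d^2*w + d*w^5 + d*w^4 + 4*d*w^3 + 4*d*w^2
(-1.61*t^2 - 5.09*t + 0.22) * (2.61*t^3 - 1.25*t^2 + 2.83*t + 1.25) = -4.2021*t^5 - 11.2724*t^4 + 2.3804*t^3 - 16.6922*t^2 - 5.7399*t + 0.275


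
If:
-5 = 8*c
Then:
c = -5/8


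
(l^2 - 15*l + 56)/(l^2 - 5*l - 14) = (l - 8)/(l + 2)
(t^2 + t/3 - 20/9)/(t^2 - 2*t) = (t^2 + t/3 - 20/9)/(t*(t - 2))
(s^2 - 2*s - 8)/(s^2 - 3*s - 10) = (s - 4)/(s - 5)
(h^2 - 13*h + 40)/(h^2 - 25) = (h - 8)/(h + 5)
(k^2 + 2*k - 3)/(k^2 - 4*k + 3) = (k + 3)/(k - 3)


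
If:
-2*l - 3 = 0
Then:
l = -3/2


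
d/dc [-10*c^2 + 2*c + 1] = 2 - 20*c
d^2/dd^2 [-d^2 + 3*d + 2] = -2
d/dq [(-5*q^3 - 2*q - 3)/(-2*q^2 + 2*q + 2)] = (-(2*q - 1)*(5*q^3 + 2*q + 3) + (-15*q^2 - 2)*(-q^2 + q + 1))/(2*(-q^2 + q + 1)^2)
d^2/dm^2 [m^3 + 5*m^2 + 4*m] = 6*m + 10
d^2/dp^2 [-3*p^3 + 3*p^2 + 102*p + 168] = 6 - 18*p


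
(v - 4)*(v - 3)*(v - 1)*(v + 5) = v^4 - 3*v^3 - 21*v^2 + 83*v - 60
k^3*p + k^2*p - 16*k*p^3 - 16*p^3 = (k - 4*p)*(k + 4*p)*(k*p + p)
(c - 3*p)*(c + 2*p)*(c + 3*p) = c^3 + 2*c^2*p - 9*c*p^2 - 18*p^3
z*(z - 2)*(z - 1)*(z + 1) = z^4 - 2*z^3 - z^2 + 2*z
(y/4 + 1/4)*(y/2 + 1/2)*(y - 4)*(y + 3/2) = y^4/8 - y^3/16 - 5*y^2/4 - 29*y/16 - 3/4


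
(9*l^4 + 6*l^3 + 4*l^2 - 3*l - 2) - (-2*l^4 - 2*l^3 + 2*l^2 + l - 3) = 11*l^4 + 8*l^3 + 2*l^2 - 4*l + 1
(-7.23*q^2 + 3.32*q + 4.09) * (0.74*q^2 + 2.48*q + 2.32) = -5.3502*q^4 - 15.4736*q^3 - 5.5134*q^2 + 17.8456*q + 9.4888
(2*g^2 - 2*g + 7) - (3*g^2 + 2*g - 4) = -g^2 - 4*g + 11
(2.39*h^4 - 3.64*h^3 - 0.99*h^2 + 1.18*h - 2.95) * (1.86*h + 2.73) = 4.4454*h^5 - 0.2457*h^4 - 11.7786*h^3 - 0.5079*h^2 - 2.2656*h - 8.0535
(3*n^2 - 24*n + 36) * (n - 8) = 3*n^3 - 48*n^2 + 228*n - 288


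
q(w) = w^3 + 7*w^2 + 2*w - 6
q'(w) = 3*w^2 + 14*w + 2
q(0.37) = -4.25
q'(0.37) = 7.59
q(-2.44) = 16.27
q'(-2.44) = -14.30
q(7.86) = 927.76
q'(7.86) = 297.38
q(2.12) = 39.23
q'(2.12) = 45.16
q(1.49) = 15.83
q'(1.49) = 29.52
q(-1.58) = 4.37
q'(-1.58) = -12.63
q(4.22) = 202.25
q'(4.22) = 114.51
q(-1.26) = 0.59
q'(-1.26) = -10.88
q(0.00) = -6.00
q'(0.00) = 2.00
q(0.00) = -6.00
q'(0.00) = 2.00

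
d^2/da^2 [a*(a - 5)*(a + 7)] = 6*a + 4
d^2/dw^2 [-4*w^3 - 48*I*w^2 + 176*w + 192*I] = -24*w - 96*I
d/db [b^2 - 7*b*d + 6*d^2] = 2*b - 7*d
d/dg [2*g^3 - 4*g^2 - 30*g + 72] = 6*g^2 - 8*g - 30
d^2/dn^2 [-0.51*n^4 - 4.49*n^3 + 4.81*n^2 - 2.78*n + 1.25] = -6.12*n^2 - 26.94*n + 9.62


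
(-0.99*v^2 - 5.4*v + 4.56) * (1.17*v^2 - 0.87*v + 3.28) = -1.1583*v^4 - 5.4567*v^3 + 6.786*v^2 - 21.6792*v + 14.9568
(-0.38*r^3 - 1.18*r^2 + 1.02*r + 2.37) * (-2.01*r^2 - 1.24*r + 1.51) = 0.7638*r^5 + 2.843*r^4 - 1.1608*r^3 - 7.8103*r^2 - 1.3986*r + 3.5787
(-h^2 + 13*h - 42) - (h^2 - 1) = -2*h^2 + 13*h - 41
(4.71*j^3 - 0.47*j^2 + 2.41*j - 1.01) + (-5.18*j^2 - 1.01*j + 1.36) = 4.71*j^3 - 5.65*j^2 + 1.4*j + 0.35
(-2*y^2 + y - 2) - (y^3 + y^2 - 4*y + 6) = -y^3 - 3*y^2 + 5*y - 8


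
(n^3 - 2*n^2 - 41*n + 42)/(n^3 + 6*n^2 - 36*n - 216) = (n^2 - 8*n + 7)/(n^2 - 36)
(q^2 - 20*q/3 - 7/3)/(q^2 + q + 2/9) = 3*(q - 7)/(3*q + 2)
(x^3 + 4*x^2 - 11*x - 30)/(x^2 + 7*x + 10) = x - 3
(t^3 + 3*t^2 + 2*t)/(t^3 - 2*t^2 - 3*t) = (t + 2)/(t - 3)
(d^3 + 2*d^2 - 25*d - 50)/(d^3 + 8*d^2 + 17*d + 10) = (d - 5)/(d + 1)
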